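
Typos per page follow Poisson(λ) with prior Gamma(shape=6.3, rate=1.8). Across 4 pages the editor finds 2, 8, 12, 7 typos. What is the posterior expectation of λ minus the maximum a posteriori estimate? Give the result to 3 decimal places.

Σ counts = 29. Posterior: Gamma(shape = 6.3+29 = 35.3, rate = 1.8+4 = 5.8).
Mode = (α−1)/β = 34.3/5.8 = 5.914.
Mean = α/β = 35.3/5.8 = 6.086.
Difference = 6.086 − 5.914 = 0.172.

0.172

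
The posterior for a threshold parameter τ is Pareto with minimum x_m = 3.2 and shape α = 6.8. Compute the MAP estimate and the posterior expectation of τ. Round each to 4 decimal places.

τ_MAP = 3.2000, E[τ|data] = 3.7517

The Pareto density is strictly decreasing on [x_m, ∞), so the mode is x_m = 3.2000.
Mean = α·x_m/(α−1) = 6.8·3.2/5.8 = 3.7517.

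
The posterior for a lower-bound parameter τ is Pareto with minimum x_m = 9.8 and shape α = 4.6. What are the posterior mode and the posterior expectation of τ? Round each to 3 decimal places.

The Pareto density is strictly decreasing on [x_m, ∞), so the mode is x_m = 9.800.
Mean = α·x_m/(α−1) = 4.6·9.8/3.6 = 12.522.
The mean is pulled above the mode by the posterior's right skew.

MAP = 9.800, posterior mean = 12.522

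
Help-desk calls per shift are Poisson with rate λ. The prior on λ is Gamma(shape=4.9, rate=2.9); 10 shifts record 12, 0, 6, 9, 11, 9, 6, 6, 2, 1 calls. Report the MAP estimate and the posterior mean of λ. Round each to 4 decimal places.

Σ counts = 62. Posterior: Gamma(shape = 4.9+62 = 66.9, rate = 2.9+10 = 12.9).
Mode = (α−1)/β = 65.9/12.9 = 5.1085.
Mean = α/β = 66.9/12.9 = 5.1860.

λ_MAP = 5.1085, E[λ|data] = 5.1860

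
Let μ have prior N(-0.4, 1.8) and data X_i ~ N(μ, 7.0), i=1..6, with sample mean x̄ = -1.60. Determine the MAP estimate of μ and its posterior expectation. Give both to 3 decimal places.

MAP: -1.128. Posterior mean: -1.128.

Posterior for μ is Normal. Precision-weighted mean: (1/1.8·-0.4 + 6/7.0·-1.60) / (1/1.8 + 6/7.0) = -1.128.
A Normal posterior is symmetric, so mode = mean.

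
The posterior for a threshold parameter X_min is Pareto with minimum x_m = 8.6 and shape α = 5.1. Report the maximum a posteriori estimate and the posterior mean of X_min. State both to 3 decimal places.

The Pareto density is strictly decreasing on [x_m, ∞), so the mode is x_m = 8.600.
Mean = α·x_m/(α−1) = 5.1·8.6/4.1 = 10.698.

MAP = 8.600; posterior mean = 10.698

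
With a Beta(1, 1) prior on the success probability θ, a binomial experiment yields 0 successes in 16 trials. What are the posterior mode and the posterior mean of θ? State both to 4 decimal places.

θ_MAP = 0.0000, E[θ|data] = 0.0556

Posterior: Beta(1+0, 1+16) = Beta(1, 17).
Since α = 1 ≤ 1 and β > 1, the Beta density is monotone decreasing on [0,1]; the mode is at 0.
Mean = 1/(1+17) = 0.0556.
The posterior is right-skewed, so the mean exceeds the mode.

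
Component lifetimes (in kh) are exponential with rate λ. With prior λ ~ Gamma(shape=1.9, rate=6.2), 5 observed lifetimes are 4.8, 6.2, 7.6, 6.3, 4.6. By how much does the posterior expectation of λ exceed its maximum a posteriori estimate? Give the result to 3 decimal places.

0.028

Σ times = 29.5. Posterior: Gamma(shape = 1.9+5 = 6.9, rate = 6.2+29.5 = 35.7).
Mode = (α−1)/β = 5.9/35.7 = 0.165.
Mean = α/β = 6.9/35.7 = 0.193.
Difference = 0.193 − 0.165 = 0.028.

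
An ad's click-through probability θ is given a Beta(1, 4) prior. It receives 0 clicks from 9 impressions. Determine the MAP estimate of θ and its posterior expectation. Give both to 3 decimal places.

Posterior: Beta(1+0, 4+9) = Beta(1, 13).
Since α = 1 ≤ 1 and β > 1, the Beta density is monotone decreasing on [0,1]; the mode is at 0.
Mean = 1/(1+13) = 0.071.

MAP estimate = 0.000, posterior expectation = 0.071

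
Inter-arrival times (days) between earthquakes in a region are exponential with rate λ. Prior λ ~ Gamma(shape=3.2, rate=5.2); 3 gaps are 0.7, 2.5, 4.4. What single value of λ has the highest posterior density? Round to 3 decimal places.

0.406

Σ times = 7.6. Posterior: Gamma(shape = 3.2+3 = 6.2, rate = 5.2+7.6 = 12.8).
Mode = (α−1)/β = 5.2/12.8 = 0.406.
Mean = α/β = 6.2/12.8 = 0.484.
This is the posterior mode — the MAP estimate.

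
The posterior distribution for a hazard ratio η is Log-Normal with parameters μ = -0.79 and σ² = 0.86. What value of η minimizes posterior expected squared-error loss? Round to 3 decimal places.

0.698

Mode = exp(μ − σ²) = exp(-1.65) = 0.192.
Mean = exp(μ + σ²/2) = exp(-0.360) = 0.698.
Squared-error loss ⇒ the optimal estimator is the posterior mean.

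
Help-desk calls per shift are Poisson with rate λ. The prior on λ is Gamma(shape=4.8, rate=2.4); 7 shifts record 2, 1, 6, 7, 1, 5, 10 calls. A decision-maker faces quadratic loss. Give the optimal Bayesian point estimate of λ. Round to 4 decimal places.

3.9149

Σ counts = 32. Posterior: Gamma(shape = 4.8+32 = 36.8, rate = 2.4+7 = 9.4).
Mode = (α−1)/β = 35.8/9.4 = 3.8085.
Mean = α/β = 36.8/9.4 = 3.9149.
Quadratic loss ⇒ the optimal estimator is the posterior mean.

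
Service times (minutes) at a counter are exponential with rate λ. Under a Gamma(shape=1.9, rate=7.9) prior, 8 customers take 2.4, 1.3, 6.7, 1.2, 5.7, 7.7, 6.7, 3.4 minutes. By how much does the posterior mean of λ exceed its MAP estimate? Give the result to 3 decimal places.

Σ times = 35.1. Posterior: Gamma(shape = 1.9+8 = 9.9, rate = 7.9+35.1 = 43.0).
Mode = (α−1)/β = 8.9/43.0 = 0.207.
Mean = α/β = 9.9/43.0 = 0.230.
Difference = 0.230 − 0.207 = 0.023.

0.023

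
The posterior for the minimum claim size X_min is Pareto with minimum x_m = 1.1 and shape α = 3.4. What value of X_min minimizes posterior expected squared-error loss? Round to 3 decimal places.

1.558

The Pareto density is strictly decreasing on [x_m, ∞), so the mode is x_m = 1.100.
Mean = α·x_m/(α−1) = 3.4·1.1/2.4 = 1.558.
Squared-error loss ⇒ the optimal estimator is the posterior mean.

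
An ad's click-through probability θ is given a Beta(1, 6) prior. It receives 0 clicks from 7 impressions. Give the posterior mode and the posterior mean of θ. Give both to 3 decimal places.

MAP = 0.000, posterior mean = 0.071

Posterior: Beta(1+0, 6+7) = Beta(1, 13).
Since α = 1 ≤ 1 and β > 1, the Beta density is monotone decreasing on [0,1]; the mode is at 0.
Mean = 1/(1+13) = 0.071.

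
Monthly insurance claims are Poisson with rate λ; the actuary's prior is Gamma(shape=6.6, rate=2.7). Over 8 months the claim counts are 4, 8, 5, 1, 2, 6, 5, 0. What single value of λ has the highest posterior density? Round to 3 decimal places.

3.421

Σ counts = 31. Posterior: Gamma(shape = 6.6+31 = 37.6, rate = 2.7+8 = 10.7).
Mode = (α−1)/β = 36.6/10.7 = 3.421.
Mean = α/β = 37.6/10.7 = 3.514.
This is the posterior mode — the MAP estimate.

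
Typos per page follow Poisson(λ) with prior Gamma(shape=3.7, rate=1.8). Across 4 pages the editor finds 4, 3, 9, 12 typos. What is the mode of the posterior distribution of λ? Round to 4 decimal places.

5.2931

Σ counts = 28. Posterior: Gamma(shape = 3.7+28 = 31.7, rate = 1.8+4 = 5.8).
Mode = (α−1)/β = 30.7/5.8 = 5.2931.
Mean = α/β = 31.7/5.8 = 5.4655.
This is the posterior mode — the MAP estimate.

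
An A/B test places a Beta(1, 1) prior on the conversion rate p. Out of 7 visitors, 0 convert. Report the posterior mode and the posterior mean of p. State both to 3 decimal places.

Posterior: Beta(1+0, 1+7) = Beta(1, 8).
Since α = 1 ≤ 1 and β > 1, the Beta density is monotone decreasing on [0,1]; the mode is at 0.
Mean = 1/(1+8) = 0.111.

posterior mode = 0.000, posterior mean = 0.111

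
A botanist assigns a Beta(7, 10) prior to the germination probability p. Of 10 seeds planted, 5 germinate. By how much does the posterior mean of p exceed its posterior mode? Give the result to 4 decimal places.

Posterior: Beta(7+5, 10+5) = Beta(12, 15).
Mode = (12−1)/(12+15−2) = 11/25 = 0.4400.
Mean = 12/(12+15) = 12/27 = 0.4444.
Difference = 0.4444 − 0.4400 = 0.0044.

0.0044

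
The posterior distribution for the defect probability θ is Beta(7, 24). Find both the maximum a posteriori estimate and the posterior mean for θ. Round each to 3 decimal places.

Mode = (7−1)/(7+24−2) = 6/29 = 0.207.
Mean = 7/(7+24) = 7/31 = 0.226.

MAP = 0.207; posterior mean = 0.226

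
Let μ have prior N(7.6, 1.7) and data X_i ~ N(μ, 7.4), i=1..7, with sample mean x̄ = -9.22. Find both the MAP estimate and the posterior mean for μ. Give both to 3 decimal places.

Posterior for μ is Normal. Precision-weighted mean: (1/1.7·7.6 + 7/7.4·-9.22) / (1/1.7 + 7/7.4) = -2.771.
A Normal posterior is symmetric, so mode = mean.

MAP: -2.771. Posterior mean: -2.771.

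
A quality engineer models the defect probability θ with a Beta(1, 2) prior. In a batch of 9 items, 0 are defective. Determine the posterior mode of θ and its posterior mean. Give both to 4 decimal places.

posterior mode = 0.0000, posterior mean = 0.0833

Posterior: Beta(1+0, 2+9) = Beta(1, 11).
Since α = 1 ≤ 1 and β > 1, the Beta density is monotone decreasing on [0,1]; the mode is at 0.
Mean = 1/(1+11) = 0.0833.
The posterior is right-skewed, so the mean exceeds the mode.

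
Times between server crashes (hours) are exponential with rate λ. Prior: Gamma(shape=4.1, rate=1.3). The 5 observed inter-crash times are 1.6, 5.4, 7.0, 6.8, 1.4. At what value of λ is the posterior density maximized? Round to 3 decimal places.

Σ times = 22.2. Posterior: Gamma(shape = 4.1+5 = 9.1, rate = 1.3+22.2 = 23.5).
Mode = (α−1)/β = 8.1/23.5 = 0.345.
Mean = α/β = 9.1/23.5 = 0.387.
This is the posterior mode — the MAP estimate.

0.345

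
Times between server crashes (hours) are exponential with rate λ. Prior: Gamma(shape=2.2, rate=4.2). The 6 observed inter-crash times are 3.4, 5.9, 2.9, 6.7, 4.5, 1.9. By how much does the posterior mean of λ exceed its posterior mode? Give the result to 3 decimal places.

0.034

Σ times = 25.3. Posterior: Gamma(shape = 2.2+6 = 8.2, rate = 4.2+25.3 = 29.5).
Mode = (α−1)/β = 7.2/29.5 = 0.244.
Mean = α/β = 8.2/29.5 = 0.278.
Difference = 0.278 − 0.244 = 0.034.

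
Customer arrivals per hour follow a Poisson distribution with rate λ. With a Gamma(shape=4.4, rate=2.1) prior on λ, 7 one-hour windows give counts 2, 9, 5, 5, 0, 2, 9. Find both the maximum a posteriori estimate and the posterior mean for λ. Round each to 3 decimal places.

MAP = 3.890; posterior mean = 4.000

Σ counts = 32. Posterior: Gamma(shape = 4.4+32 = 36.4, rate = 2.1+7 = 9.1).
Mode = (α−1)/β = 35.4/9.1 = 3.890.
Mean = α/β = 36.4/9.1 = 4.000.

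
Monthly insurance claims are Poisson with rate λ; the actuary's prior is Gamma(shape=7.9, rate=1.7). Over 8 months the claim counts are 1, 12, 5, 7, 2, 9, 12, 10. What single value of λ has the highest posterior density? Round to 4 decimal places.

Σ counts = 58. Posterior: Gamma(shape = 7.9+58 = 65.9, rate = 1.7+8 = 9.7).
Mode = (α−1)/β = 64.9/9.7 = 6.6907.
Mean = α/β = 65.9/9.7 = 6.7938.
This is the posterior mode — the MAP estimate.

6.6907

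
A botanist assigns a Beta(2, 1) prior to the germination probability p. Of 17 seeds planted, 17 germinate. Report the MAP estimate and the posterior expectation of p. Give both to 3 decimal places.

Posterior: Beta(2+17, 1+0) = Beta(19, 1).
Since β = 1 ≤ 1 and α > 1, the Beta density is monotone increasing on [0,1]; the mode is at 1.
Mean = 19/(19+1) = 0.950.
The mean is pulled below the mode by the posterior's left skew.

p_MAP = 1.000, E[p|data] = 0.950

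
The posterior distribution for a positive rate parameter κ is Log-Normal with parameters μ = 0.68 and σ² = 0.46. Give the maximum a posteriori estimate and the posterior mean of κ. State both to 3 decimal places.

Mode = exp(μ − σ²) = exp(0.22) = 1.246.
Mean = exp(μ + σ²/2) = exp(0.910) = 2.484.

MAP = 1.246, posterior mean = 2.484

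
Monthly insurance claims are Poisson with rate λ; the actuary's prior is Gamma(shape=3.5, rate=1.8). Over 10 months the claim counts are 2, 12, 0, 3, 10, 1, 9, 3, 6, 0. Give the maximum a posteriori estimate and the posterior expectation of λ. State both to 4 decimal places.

Σ counts = 46. Posterior: Gamma(shape = 3.5+46 = 49.5, rate = 1.8+10 = 11.8).
Mode = (α−1)/β = 48.5/11.8 = 4.1102.
Mean = α/β = 49.5/11.8 = 4.1949.
The posterior is right-skewed, so the mean exceeds the mode.

MAP: 4.1102. Posterior mean: 4.1949.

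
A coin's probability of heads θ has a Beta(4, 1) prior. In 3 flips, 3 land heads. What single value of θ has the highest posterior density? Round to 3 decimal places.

Posterior: Beta(4+3, 1+0) = Beta(7, 1).
Since β = 1 ≤ 1 and α > 1, the Beta density is monotone increasing on [0,1]; the mode is at 1.
Mean = 7/(7+1) = 0.875.
This is the posterior mode — the MAP estimate.

1.000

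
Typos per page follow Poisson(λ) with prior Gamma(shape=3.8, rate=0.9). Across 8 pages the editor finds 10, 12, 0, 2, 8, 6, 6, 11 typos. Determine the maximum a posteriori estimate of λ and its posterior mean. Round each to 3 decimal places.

Σ counts = 55. Posterior: Gamma(shape = 3.8+55 = 58.8, rate = 0.9+8 = 8.9).
Mode = (α−1)/β = 57.8/8.9 = 6.494.
Mean = α/β = 58.8/8.9 = 6.607.

MAP = 6.494, posterior mean = 6.607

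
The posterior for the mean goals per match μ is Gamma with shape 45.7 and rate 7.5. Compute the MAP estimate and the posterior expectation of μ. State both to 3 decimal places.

MAP estimate = 5.960, posterior expectation = 6.093

Mode = (α−1)/β = 44.7/7.5 = 5.960.
Mean = α/β = 45.7/7.5 = 6.093.
The mean is pulled above the mode by the posterior's right skew.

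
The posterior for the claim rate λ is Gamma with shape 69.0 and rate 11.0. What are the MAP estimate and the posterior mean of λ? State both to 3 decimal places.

MAP = 6.182, posterior mean = 6.273

Mode = (α−1)/β = 68.0/11.0 = 6.182.
Mean = α/β = 69.0/11.0 = 6.273.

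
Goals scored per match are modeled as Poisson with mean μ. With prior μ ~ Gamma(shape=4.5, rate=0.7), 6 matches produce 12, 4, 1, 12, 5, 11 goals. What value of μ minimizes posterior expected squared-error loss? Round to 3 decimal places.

7.388

Σ counts = 45. Posterior: Gamma(shape = 4.5+45 = 49.5, rate = 0.7+6 = 6.7).
Mode = (α−1)/β = 48.5/6.7 = 7.239.
Mean = α/β = 49.5/6.7 = 7.388.
Squared-error loss ⇒ the optimal estimator is the posterior mean.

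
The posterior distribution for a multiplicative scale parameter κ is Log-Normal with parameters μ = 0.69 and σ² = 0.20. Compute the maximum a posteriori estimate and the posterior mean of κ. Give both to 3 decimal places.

Mode = exp(μ − σ²) = exp(0.49) = 1.632.
Mean = exp(μ + σ²/2) = exp(0.790) = 2.203.
The posterior is right-skewed, so the mean exceeds the mode.

MAP = 1.632; posterior mean = 2.203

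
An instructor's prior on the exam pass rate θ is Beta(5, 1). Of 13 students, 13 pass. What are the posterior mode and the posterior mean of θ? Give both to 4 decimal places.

Posterior: Beta(5+13, 1+0) = Beta(18, 1).
Since β = 1 ≤ 1 and α > 1, the Beta density is monotone increasing on [0,1]; the mode is at 1.
Mean = 18/(18+1) = 0.9474.

MAP = 1.0000, posterior mean = 0.9474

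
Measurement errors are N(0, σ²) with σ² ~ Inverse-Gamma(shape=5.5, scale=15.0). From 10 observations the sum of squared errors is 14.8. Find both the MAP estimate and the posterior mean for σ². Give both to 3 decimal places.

Posterior: Inverse-Gamma(shape = 5.5+10/2 = 10.5, scale = 15.0+14.8/2 = 22.4).
Mode = β/(α+1) = 22.4/11.5 = 1.948.
Mean = β/(α−1) = 22.4/9.5 = 2.358.

σ²_MAP = 1.948, E[σ²|data] = 2.358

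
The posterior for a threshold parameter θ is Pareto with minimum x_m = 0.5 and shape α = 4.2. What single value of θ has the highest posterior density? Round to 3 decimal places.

The Pareto density is strictly decreasing on [x_m, ∞), so the mode is x_m = 0.500.
Mean = α·x_m/(α−1) = 4.2·0.5/3.2 = 0.656.
This is the posterior mode — the MAP estimate.

0.500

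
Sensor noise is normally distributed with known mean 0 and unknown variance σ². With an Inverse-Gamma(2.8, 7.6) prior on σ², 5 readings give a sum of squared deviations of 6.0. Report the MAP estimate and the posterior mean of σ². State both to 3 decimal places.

MAP = 1.683; posterior mean = 2.465

Posterior: Inverse-Gamma(shape = 2.8+5/2 = 5.3, scale = 7.6+6.0/2 = 10.6).
Mode = β/(α+1) = 10.6/6.3 = 1.683.
Mean = β/(α−1) = 10.6/4.3 = 2.465.
The mean is pulled above the mode by the posterior's right skew.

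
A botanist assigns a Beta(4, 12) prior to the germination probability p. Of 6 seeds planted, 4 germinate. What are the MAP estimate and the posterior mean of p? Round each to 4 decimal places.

Posterior: Beta(4+4, 12+2) = Beta(8, 14).
Mode = (8−1)/(8+14−2) = 7/20 = 0.3500.
Mean = 8/(8+14) = 8/22 = 0.3636.

MAP = 0.3500, posterior mean = 0.3636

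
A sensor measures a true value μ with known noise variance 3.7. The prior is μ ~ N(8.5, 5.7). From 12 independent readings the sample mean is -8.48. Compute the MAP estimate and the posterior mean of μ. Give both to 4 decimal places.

Posterior for μ is Normal. Precision-weighted mean: (1/5.7·8.5 + 12/3.7·-8.48) / (1/5.7 + 12/3.7) = -7.6086.
A Normal posterior is symmetric, so mode = mean.

μ_MAP = -7.6086, E[μ|data] = -7.6086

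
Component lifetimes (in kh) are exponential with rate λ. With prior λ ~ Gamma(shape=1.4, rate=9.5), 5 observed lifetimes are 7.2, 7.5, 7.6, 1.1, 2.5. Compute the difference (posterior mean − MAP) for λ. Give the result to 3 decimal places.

0.028

Σ times = 25.9. Posterior: Gamma(shape = 1.4+5 = 6.4, rate = 9.5+25.9 = 35.4).
Mode = (α−1)/β = 5.4/35.4 = 0.153.
Mean = α/β = 6.4/35.4 = 0.181.
Difference = 0.181 − 0.153 = 0.028.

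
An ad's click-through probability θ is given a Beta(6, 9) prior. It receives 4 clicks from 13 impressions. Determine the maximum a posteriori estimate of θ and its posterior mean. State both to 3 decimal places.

MAP = 0.346, posterior mean = 0.357

Posterior: Beta(6+4, 9+9) = Beta(10, 18).
Mode = (10−1)/(10+18−2) = 9/26 = 0.346.
Mean = 10/(10+18) = 10/28 = 0.357.
The posterior is right-skewed, so the mean exceeds the mode.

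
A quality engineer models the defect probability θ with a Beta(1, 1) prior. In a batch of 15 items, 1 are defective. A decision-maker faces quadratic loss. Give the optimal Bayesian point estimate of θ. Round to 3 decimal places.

Posterior: Beta(1+1, 1+14) = Beta(2, 15).
Mode = (2−1)/(2+15−2) = 1/15 = 0.067.
With a flat prior the MAP equals the MLE, 1/15.
Mean = 2/(2+15) = 2/17 = 0.118.
Quadratic loss ⇒ the optimal estimator is the posterior mean.

0.118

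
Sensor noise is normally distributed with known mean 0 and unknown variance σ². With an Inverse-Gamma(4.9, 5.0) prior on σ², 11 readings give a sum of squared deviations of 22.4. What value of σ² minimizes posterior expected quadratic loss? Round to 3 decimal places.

Posterior: Inverse-Gamma(shape = 4.9+11/2 = 10.4, scale = 5.0+22.4/2 = 16.2).
Mode = β/(α+1) = 16.2/11.4 = 1.421.
Mean = β/(α−1) = 16.2/9.4 = 1.723.
Quadratic loss ⇒ the optimal estimator is the posterior mean.

1.723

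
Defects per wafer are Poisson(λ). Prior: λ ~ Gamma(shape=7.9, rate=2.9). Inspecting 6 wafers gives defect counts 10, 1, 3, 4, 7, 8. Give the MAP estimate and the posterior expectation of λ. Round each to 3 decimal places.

MAP: 4.483. Posterior mean: 4.596.

Σ counts = 33. Posterior: Gamma(shape = 7.9+33 = 40.9, rate = 2.9+6 = 8.9).
Mode = (α−1)/β = 39.9/8.9 = 4.483.
Mean = α/β = 40.9/8.9 = 4.596.
Mean > mode: the posterior has a right tail.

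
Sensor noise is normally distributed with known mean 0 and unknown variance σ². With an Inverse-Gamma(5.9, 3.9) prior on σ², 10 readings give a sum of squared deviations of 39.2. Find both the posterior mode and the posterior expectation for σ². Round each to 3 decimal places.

Posterior: Inverse-Gamma(shape = 5.9+10/2 = 10.9, scale = 3.9+39.2/2 = 23.5).
Mode = β/(α+1) = 23.5/11.9 = 1.975.
Mean = β/(α−1) = 23.5/9.9 = 2.374.
Right-skewed posterior ⇒ mode < mean.

σ²_MAP = 1.975, E[σ²|data] = 2.374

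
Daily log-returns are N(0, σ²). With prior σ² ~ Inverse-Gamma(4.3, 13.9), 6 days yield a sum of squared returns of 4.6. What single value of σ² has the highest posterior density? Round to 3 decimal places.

Posterior: Inverse-Gamma(shape = 4.3+6/2 = 7.3, scale = 13.9+4.6/2 = 16.2).
Mode = β/(α+1) = 16.2/8.3 = 1.952.
Mean = β/(α−1) = 16.2/6.3 = 2.571.
This is the posterior mode — the MAP estimate.

1.952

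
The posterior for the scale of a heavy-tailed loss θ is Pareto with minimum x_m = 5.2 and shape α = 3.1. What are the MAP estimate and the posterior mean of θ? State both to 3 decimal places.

MAP = 5.200; posterior mean = 7.676

The Pareto density is strictly decreasing on [x_m, ∞), so the mode is x_m = 5.200.
Mean = α·x_m/(α−1) = 3.1·5.2/2.1 = 7.676.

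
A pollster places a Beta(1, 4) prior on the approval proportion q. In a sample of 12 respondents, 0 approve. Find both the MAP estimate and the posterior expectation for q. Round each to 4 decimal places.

Posterior: Beta(1+0, 4+12) = Beta(1, 16).
Since α = 1 ≤ 1 and β > 1, the Beta density is monotone decreasing on [0,1]; the mode is at 0.
Mean = 1/(1+16) = 0.0588.
The mean is pulled above the mode by the posterior's right skew.

q_MAP = 0.0000, E[q|data] = 0.0588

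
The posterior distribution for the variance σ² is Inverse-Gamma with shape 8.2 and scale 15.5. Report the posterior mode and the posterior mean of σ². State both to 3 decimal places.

MAP = 1.685; posterior mean = 2.153

Mode = β/(α+1) = 15.5/9.2 = 1.685.
Mean = β/(α−1) = 15.5/7.2 = 2.153.
Mean > mode: the posterior has a right tail.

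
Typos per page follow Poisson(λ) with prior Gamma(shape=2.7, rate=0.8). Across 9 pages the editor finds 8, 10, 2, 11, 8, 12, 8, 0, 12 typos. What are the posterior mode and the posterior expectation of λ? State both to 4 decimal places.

posterior mode = 7.4184, posterior expectation = 7.5204

Σ counts = 71. Posterior: Gamma(shape = 2.7+71 = 73.7, rate = 0.8+9 = 9.8).
Mode = (α−1)/β = 72.7/9.8 = 7.4184.
Mean = α/β = 73.7/9.8 = 7.5204.
Right-skewed posterior ⇒ mode < mean.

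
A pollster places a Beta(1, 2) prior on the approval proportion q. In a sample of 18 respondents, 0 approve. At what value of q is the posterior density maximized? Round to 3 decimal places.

Posterior: Beta(1+0, 2+18) = Beta(1, 20).
Since α = 1 ≤ 1 and β > 1, the Beta density is monotone decreasing on [0,1]; the mode is at 0.
Mean = 1/(1+20) = 0.048.
This is the posterior mode — the MAP estimate.

0.000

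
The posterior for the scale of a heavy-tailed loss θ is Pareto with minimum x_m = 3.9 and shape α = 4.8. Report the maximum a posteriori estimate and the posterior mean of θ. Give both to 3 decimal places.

maximum a posteriori estimate = 3.900, posterior mean = 4.926

The Pareto density is strictly decreasing on [x_m, ∞), so the mode is x_m = 3.900.
Mean = α·x_m/(α−1) = 4.8·3.9/3.8 = 4.926.
Right-skewed posterior ⇒ mode < mean.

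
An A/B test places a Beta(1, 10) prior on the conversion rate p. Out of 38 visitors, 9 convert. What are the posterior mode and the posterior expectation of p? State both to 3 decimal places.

MAP: 0.191. Posterior mean: 0.204.

Posterior: Beta(1+9, 10+29) = Beta(10, 39).
Mode = (10−1)/(10+39−2) = 9/47 = 0.191.
Mean = 10/(10+39) = 10/49 = 0.204.
Right-skewed posterior ⇒ mode < mean.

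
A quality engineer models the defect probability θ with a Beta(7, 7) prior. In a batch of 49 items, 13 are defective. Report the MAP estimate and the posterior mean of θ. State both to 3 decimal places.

MAP = 0.311; posterior mean = 0.317

Posterior: Beta(7+13, 7+36) = Beta(20, 43).
Mode = (20−1)/(20+43−2) = 19/61 = 0.311.
Mean = 20/(20+43) = 20/63 = 0.317.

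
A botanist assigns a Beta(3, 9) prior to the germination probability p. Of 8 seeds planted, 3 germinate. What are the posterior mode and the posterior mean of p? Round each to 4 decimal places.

Posterior: Beta(3+3, 9+5) = Beta(6, 14).
Mode = (6−1)/(6+14−2) = 5/18 = 0.2778.
Mean = 6/(6+14) = 6/20 = 0.3000.

MAP = 0.2778, posterior mean = 0.3000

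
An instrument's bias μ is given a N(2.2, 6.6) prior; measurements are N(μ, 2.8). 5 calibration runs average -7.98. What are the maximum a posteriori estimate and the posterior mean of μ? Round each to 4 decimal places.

Posterior for μ is Normal. Precision-weighted mean: (1/6.6·2.2 + 5/2.8·-7.98) / (1/6.6 + 5/2.8) = -7.1838.
A Normal posterior is symmetric, so mode = mean.

MAP = -7.1838; posterior mean = -7.1838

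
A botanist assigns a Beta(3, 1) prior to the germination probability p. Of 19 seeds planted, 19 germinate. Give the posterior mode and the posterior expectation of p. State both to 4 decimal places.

Posterior: Beta(3+19, 1+0) = Beta(22, 1).
Since β = 1 ≤ 1 and α > 1, the Beta density is monotone increasing on [0,1]; the mode is at 1.
Mean = 22/(22+1) = 0.9565.
Mode > mean: the posterior has a left tail.

MAP: 1.0000. Posterior mean: 0.9565.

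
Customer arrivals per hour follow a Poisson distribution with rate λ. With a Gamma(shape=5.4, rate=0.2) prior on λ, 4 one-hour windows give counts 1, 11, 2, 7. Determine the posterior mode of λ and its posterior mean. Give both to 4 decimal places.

Σ counts = 21. Posterior: Gamma(shape = 5.4+21 = 26.4, rate = 0.2+4 = 4.2).
Mode = (α−1)/β = 25.4/4.2 = 6.0476.
Mean = α/β = 26.4/4.2 = 6.2857.
Right-skewed posterior ⇒ mode < mean.

MAP = 6.0476; posterior mean = 6.2857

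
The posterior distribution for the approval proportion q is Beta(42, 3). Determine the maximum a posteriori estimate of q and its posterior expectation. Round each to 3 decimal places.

MAP: 0.953. Posterior mean: 0.933.

Mode = (42−1)/(42+3−2) = 41/43 = 0.953.
Mean = 42/(42+3) = 42/45 = 0.933.
Mode > mean: the posterior has a left tail.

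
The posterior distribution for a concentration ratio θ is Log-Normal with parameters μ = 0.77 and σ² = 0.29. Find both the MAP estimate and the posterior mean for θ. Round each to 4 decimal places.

MAP estimate = 1.6161, posterior mean = 2.4968

Mode = exp(μ − σ²) = exp(0.48) = 1.6161.
Mean = exp(μ + σ²/2) = exp(0.915) = 2.4968.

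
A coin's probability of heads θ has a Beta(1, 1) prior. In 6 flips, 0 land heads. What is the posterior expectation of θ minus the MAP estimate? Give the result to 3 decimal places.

0.125

Posterior: Beta(1+0, 1+6) = Beta(1, 7).
Since α = 1 ≤ 1 and β > 1, the Beta density is monotone decreasing on [0,1]; the mode is at 0.
Mean = 1/(1+7) = 0.125.
Difference = 0.125 − 0.000 = 0.125.
The posterior is right-skewed, so the mean exceeds the mode.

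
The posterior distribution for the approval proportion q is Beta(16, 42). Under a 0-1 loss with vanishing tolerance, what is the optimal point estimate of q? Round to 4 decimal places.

0.2679

Mode = (16−1)/(16+42−2) = 15/56 = 0.2679.
Mean = 16/(16+42) = 16/58 = 0.2759.
This is the posterior mode — the MAP estimate.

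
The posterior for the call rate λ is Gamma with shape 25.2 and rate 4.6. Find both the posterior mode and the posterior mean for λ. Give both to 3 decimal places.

Mode = (α−1)/β = 24.2/4.6 = 5.261.
Mean = α/β = 25.2/4.6 = 5.478.

posterior mode = 5.261, posterior mean = 5.478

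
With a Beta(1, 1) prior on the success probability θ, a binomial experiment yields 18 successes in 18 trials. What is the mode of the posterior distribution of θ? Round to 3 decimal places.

Posterior: Beta(1+18, 1+0) = Beta(19, 1).
Since β = 1 ≤ 1 and α > 1, the Beta density is monotone increasing on [0,1]; the mode is at 1.
Mean = 19/(19+1) = 0.950.
This is the posterior mode — the MAP estimate.

1.000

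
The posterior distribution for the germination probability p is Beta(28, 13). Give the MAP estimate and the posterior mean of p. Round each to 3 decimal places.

MAP = 0.692, posterior mean = 0.683

Mode = (28−1)/(28+13−2) = 27/39 = 0.692.
Mean = 28/(28+13) = 28/41 = 0.683.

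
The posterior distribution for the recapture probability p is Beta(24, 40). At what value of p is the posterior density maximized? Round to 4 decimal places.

Mode = (24−1)/(24+40−2) = 23/62 = 0.3710.
Mean = 24/(24+40) = 24/64 = 0.3750.
This is the posterior mode — the MAP estimate.

0.3710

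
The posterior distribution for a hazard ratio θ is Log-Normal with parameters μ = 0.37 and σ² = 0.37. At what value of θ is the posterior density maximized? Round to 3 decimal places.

1.000

Mode = exp(μ − σ²) = exp(0.00) = 1.000.
Mean = exp(μ + σ²/2) = exp(0.555) = 1.742.
This is the posterior mode — the MAP estimate.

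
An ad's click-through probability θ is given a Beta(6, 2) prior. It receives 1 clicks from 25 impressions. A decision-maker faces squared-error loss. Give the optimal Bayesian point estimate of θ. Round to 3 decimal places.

0.212

Posterior: Beta(6+1, 2+24) = Beta(7, 26).
Mode = (7−1)/(7+26−2) = 6/31 = 0.194.
Mean = 7/(7+26) = 7/33 = 0.212.
Squared-error loss ⇒ the optimal estimator is the posterior mean.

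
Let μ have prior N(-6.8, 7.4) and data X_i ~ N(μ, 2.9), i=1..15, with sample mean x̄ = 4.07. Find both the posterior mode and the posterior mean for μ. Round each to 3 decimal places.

MAP = 3.793, posterior mean = 3.793

Posterior for μ is Normal. Precision-weighted mean: (1/7.4·-6.8 + 15/2.9·4.07) / (1/7.4 + 15/2.9) = 3.793.
A Normal posterior is symmetric, so mode = mean.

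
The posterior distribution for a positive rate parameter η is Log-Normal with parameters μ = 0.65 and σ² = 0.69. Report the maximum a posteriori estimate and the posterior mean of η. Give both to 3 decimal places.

maximum a posteriori estimate = 0.961, posterior mean = 2.705

Mode = exp(μ − σ²) = exp(-0.04) = 0.961.
Mean = exp(μ + σ²/2) = exp(0.995) = 2.705.
Mean > mode: the posterior has a right tail.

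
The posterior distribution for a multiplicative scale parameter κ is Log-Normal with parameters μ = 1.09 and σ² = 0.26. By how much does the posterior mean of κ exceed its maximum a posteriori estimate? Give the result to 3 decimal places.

1.094

Mode = exp(μ − σ²) = exp(0.83) = 2.293.
Mean = exp(μ + σ²/2) = exp(1.220) = 3.387.
Difference = 3.387 − 2.293 = 1.094.
Mean > mode: the posterior has a right tail.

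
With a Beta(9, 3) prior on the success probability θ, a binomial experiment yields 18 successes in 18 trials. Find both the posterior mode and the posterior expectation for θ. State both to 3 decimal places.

Posterior: Beta(9+18, 3+0) = Beta(27, 3).
Mode = (27−1)/(27+3−2) = 26/28 = 0.929.
Mean = 27/(27+3) = 27/30 = 0.900.
Left-skewed posterior ⇒ mean < mode.

MAP = 0.929, posterior mean = 0.900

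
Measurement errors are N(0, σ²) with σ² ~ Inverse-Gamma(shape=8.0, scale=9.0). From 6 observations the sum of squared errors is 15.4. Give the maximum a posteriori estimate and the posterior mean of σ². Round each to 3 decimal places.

MAP: 1.392. Posterior mean: 1.670.

Posterior: Inverse-Gamma(shape = 8.0+6/2 = 11.0, scale = 9.0+15.4/2 = 16.7).
Mode = β/(α+1) = 16.7/12.0 = 1.392.
Mean = β/(α−1) = 16.7/10.0 = 1.670.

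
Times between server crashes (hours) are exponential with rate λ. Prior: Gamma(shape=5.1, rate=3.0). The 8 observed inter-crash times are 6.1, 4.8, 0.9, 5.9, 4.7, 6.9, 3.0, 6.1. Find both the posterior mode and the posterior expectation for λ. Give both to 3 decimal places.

Σ times = 38.4. Posterior: Gamma(shape = 5.1+8 = 13.1, rate = 3.0+38.4 = 41.4).
Mode = (α−1)/β = 12.1/41.4 = 0.292.
Mean = α/β = 13.1/41.4 = 0.316.
The mean is pulled above the mode by the posterior's right skew.

MAP = 0.292, posterior mean = 0.316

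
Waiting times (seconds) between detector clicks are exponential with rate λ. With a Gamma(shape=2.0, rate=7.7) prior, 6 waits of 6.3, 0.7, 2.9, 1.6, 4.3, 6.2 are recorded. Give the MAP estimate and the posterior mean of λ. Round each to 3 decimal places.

Σ times = 22.0. Posterior: Gamma(shape = 2.0+6 = 8.0, rate = 7.7+22.0 = 29.7).
Mode = (α−1)/β = 7.0/29.7 = 0.236.
Mean = α/β = 8.0/29.7 = 0.269.

MAP = 0.236; posterior mean = 0.269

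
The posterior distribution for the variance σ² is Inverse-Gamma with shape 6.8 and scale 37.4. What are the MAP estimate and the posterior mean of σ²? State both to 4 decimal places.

MAP = 4.7949, posterior mean = 6.4483

Mode = β/(α+1) = 37.4/7.8 = 4.7949.
Mean = β/(α−1) = 37.4/5.8 = 6.4483.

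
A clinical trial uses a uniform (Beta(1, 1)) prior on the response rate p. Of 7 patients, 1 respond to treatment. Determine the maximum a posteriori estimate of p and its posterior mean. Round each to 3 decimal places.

Posterior: Beta(1+1, 1+6) = Beta(2, 7).
Mode = (2−1)/(2+7−2) = 1/7 = 0.143.
With a flat prior the MAP equals the MLE, 1/7.
Mean = 2/(2+7) = 2/9 = 0.222.

MAP = 0.143; posterior mean = 0.222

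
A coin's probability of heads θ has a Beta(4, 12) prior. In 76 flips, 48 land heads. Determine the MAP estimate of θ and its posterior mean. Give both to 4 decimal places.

Posterior: Beta(4+48, 12+28) = Beta(52, 40).
Mode = (52−1)/(52+40−2) = 51/90 = 0.5667.
Mean = 52/(52+40) = 52/92 = 0.5652.

MAP estimate = 0.5667, posterior mean = 0.5652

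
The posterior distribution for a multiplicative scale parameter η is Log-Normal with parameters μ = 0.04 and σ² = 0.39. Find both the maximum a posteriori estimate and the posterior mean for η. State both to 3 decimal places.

Mode = exp(μ − σ²) = exp(-0.35) = 0.705.
Mean = exp(μ + σ²/2) = exp(0.235) = 1.265.
Right-skewed posterior ⇒ mode < mean.

maximum a posteriori estimate = 0.705, posterior mean = 1.265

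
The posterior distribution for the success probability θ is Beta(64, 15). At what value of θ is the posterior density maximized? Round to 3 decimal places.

0.818

Mode = (64−1)/(64+15−2) = 63/77 = 0.818.
Mean = 64/(64+15) = 64/79 = 0.810.
This is the posterior mode — the MAP estimate.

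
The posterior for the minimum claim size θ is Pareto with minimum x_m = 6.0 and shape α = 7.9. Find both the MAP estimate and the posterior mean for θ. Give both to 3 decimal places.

The Pareto density is strictly decreasing on [x_m, ∞), so the mode is x_m = 6.000.
Mean = α·x_m/(α−1) = 7.9·6.0/6.9 = 6.870.
The posterior is right-skewed, so the mean exceeds the mode.

θ_MAP = 6.000, E[θ|data] = 6.870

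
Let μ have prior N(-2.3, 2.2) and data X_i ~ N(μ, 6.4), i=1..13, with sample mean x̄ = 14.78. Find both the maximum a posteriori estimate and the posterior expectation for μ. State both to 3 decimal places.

Posterior for μ is Normal. Precision-weighted mean: (1/2.2·-2.3 + 13/6.4·14.78) / (1/2.2 + 13/6.4) = 11.657.
A Normal posterior is symmetric, so mode = mean.

MAP: 11.657. Posterior mean: 11.657.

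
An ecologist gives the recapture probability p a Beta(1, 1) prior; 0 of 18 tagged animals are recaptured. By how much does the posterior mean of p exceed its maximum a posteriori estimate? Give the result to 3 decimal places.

Posterior: Beta(1+0, 1+18) = Beta(1, 19).
Since α = 1 ≤ 1 and β > 1, the Beta density is monotone decreasing on [0,1]; the mode is at 0.
Mean = 1/(1+19) = 0.050.
Difference = 0.050 − 0.000 = 0.050.
Mean > mode: the posterior has a right tail.

0.050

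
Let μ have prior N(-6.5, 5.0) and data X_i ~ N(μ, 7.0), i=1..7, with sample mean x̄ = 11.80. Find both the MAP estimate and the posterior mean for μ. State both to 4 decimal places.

Posterior for μ is Normal. Precision-weighted mean: (1/5.0·-6.5 + 7/7.0·11.80) / (1/5.0 + 7/7.0) = 8.7500.
A Normal posterior is symmetric, so mode = mean.

μ_MAP = 8.7500, E[μ|data] = 8.7500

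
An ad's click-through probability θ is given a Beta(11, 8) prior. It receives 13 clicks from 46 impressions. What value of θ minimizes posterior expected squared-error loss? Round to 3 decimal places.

Posterior: Beta(11+13, 8+33) = Beta(24, 41).
Mode = (24−1)/(24+41−2) = 23/63 = 0.365.
Mean = 24/(24+41) = 24/65 = 0.369.
Squared-error loss ⇒ the optimal estimator is the posterior mean.

0.369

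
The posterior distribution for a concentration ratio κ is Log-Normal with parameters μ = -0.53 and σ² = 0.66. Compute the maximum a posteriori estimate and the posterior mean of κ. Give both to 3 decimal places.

Mode = exp(μ − σ²) = exp(-1.19) = 0.304.
Mean = exp(μ + σ²/2) = exp(-0.200) = 0.819.
Right-skewed posterior ⇒ mode < mean.

MAP: 0.304. Posterior mean: 0.819.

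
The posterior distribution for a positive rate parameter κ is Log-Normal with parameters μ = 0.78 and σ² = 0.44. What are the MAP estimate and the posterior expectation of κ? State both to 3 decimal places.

MAP: 1.405. Posterior mean: 2.718.

Mode = exp(μ − σ²) = exp(0.34) = 1.405.
Mean = exp(μ + σ²/2) = exp(1.000) = 2.718.
The mean is pulled above the mode by the posterior's right skew.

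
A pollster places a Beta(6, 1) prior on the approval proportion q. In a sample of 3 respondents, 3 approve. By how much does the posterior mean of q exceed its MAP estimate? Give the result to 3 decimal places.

-0.100

Posterior: Beta(6+3, 1+0) = Beta(9, 1).
Since β = 1 ≤ 1 and α > 1, the Beta density is monotone increasing on [0,1]; the mode is at 1.
Mean = 9/(9+1) = 0.900.
Difference = 0.900 − 1.000 = -0.100.
Mode > mean: the posterior has a left tail.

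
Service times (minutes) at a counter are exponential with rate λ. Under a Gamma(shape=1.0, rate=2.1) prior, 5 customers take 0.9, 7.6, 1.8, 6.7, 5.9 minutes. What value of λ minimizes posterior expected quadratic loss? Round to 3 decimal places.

Σ times = 22.9. Posterior: Gamma(shape = 1.0+5 = 6.0, rate = 2.1+22.9 = 25.0).
Mode = (α−1)/β = 5.0/25.0 = 0.200.
Mean = α/β = 6.0/25.0 = 0.240.
Quadratic loss ⇒ the optimal estimator is the posterior mean.

0.240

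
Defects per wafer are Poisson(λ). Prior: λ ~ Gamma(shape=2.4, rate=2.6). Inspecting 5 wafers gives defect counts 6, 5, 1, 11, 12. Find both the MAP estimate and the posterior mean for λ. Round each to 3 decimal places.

MAP = 4.789, posterior mean = 4.921

Σ counts = 35. Posterior: Gamma(shape = 2.4+35 = 37.4, rate = 2.6+5 = 7.6).
Mode = (α−1)/β = 36.4/7.6 = 4.789.
Mean = α/β = 37.4/7.6 = 4.921.
Right-skewed posterior ⇒ mode < mean.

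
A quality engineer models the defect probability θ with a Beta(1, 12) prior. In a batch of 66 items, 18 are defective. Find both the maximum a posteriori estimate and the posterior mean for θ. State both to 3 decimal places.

MAP: 0.234. Posterior mean: 0.241.

Posterior: Beta(1+18, 12+48) = Beta(19, 60).
Mode = (19−1)/(19+60−2) = 18/77 = 0.234.
Mean = 19/(19+60) = 19/79 = 0.241.
Right-skewed posterior ⇒ mode < mean.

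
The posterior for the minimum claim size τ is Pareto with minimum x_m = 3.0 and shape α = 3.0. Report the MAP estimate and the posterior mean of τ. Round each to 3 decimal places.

The Pareto density is strictly decreasing on [x_m, ∞), so the mode is x_m = 3.000.
Mean = α·x_m/(α−1) = 3.0·3.0/2.0 = 4.500.
The posterior is right-skewed, so the mean exceeds the mode.

MAP estimate = 3.000, posterior mean = 4.500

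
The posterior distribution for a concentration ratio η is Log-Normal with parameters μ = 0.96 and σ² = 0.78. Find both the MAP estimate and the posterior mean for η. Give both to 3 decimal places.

Mode = exp(μ − σ²) = exp(0.18) = 1.197.
Mean = exp(μ + σ²/2) = exp(1.350) = 3.857.

MAP = 1.197; posterior mean = 3.857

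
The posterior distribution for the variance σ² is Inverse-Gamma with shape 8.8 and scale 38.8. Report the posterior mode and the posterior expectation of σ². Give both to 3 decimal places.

MAP = 3.959, posterior mean = 4.974

Mode = β/(α+1) = 38.8/9.8 = 3.959.
Mean = β/(α−1) = 38.8/7.8 = 4.974.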